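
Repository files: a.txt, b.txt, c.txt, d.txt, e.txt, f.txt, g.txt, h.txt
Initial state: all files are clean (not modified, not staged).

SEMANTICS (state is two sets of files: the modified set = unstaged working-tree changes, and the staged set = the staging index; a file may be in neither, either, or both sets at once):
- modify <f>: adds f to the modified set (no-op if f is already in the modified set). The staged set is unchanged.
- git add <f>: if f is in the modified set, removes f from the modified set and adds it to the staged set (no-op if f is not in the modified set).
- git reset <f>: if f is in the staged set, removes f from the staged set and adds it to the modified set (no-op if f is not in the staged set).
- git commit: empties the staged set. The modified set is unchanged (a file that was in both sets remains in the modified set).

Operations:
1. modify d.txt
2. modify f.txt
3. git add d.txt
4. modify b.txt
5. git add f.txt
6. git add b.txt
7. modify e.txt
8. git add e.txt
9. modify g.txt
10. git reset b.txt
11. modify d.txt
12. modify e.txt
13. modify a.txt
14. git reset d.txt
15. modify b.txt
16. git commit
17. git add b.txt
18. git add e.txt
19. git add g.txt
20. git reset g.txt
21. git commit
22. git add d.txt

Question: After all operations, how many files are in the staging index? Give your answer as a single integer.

After op 1 (modify d.txt): modified={d.txt} staged={none}
After op 2 (modify f.txt): modified={d.txt, f.txt} staged={none}
After op 3 (git add d.txt): modified={f.txt} staged={d.txt}
After op 4 (modify b.txt): modified={b.txt, f.txt} staged={d.txt}
After op 5 (git add f.txt): modified={b.txt} staged={d.txt, f.txt}
After op 6 (git add b.txt): modified={none} staged={b.txt, d.txt, f.txt}
After op 7 (modify e.txt): modified={e.txt} staged={b.txt, d.txt, f.txt}
After op 8 (git add e.txt): modified={none} staged={b.txt, d.txt, e.txt, f.txt}
After op 9 (modify g.txt): modified={g.txt} staged={b.txt, d.txt, e.txt, f.txt}
After op 10 (git reset b.txt): modified={b.txt, g.txt} staged={d.txt, e.txt, f.txt}
After op 11 (modify d.txt): modified={b.txt, d.txt, g.txt} staged={d.txt, e.txt, f.txt}
After op 12 (modify e.txt): modified={b.txt, d.txt, e.txt, g.txt} staged={d.txt, e.txt, f.txt}
After op 13 (modify a.txt): modified={a.txt, b.txt, d.txt, e.txt, g.txt} staged={d.txt, e.txt, f.txt}
After op 14 (git reset d.txt): modified={a.txt, b.txt, d.txt, e.txt, g.txt} staged={e.txt, f.txt}
After op 15 (modify b.txt): modified={a.txt, b.txt, d.txt, e.txt, g.txt} staged={e.txt, f.txt}
After op 16 (git commit): modified={a.txt, b.txt, d.txt, e.txt, g.txt} staged={none}
After op 17 (git add b.txt): modified={a.txt, d.txt, e.txt, g.txt} staged={b.txt}
After op 18 (git add e.txt): modified={a.txt, d.txt, g.txt} staged={b.txt, e.txt}
After op 19 (git add g.txt): modified={a.txt, d.txt} staged={b.txt, e.txt, g.txt}
After op 20 (git reset g.txt): modified={a.txt, d.txt, g.txt} staged={b.txt, e.txt}
After op 21 (git commit): modified={a.txt, d.txt, g.txt} staged={none}
After op 22 (git add d.txt): modified={a.txt, g.txt} staged={d.txt}
Final staged set: {d.txt} -> count=1

Answer: 1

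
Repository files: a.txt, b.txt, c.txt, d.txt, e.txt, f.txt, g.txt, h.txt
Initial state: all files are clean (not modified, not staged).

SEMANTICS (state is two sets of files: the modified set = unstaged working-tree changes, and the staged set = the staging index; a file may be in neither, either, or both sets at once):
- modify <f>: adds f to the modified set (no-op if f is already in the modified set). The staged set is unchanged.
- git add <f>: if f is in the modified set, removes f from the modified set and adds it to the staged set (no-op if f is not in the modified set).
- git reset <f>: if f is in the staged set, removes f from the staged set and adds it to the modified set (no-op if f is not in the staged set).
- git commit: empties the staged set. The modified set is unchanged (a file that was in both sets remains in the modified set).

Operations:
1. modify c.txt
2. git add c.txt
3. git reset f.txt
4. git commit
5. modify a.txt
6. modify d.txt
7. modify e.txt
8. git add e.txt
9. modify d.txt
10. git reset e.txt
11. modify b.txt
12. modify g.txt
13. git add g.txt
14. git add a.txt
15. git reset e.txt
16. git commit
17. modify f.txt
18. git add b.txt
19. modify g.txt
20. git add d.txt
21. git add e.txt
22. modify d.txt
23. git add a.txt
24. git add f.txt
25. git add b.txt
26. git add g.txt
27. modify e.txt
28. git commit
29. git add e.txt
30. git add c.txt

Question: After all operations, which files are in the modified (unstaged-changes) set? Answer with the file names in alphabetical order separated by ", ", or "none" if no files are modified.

After op 1 (modify c.txt): modified={c.txt} staged={none}
After op 2 (git add c.txt): modified={none} staged={c.txt}
After op 3 (git reset f.txt): modified={none} staged={c.txt}
After op 4 (git commit): modified={none} staged={none}
After op 5 (modify a.txt): modified={a.txt} staged={none}
After op 6 (modify d.txt): modified={a.txt, d.txt} staged={none}
After op 7 (modify e.txt): modified={a.txt, d.txt, e.txt} staged={none}
After op 8 (git add e.txt): modified={a.txt, d.txt} staged={e.txt}
After op 9 (modify d.txt): modified={a.txt, d.txt} staged={e.txt}
After op 10 (git reset e.txt): modified={a.txt, d.txt, e.txt} staged={none}
After op 11 (modify b.txt): modified={a.txt, b.txt, d.txt, e.txt} staged={none}
After op 12 (modify g.txt): modified={a.txt, b.txt, d.txt, e.txt, g.txt} staged={none}
After op 13 (git add g.txt): modified={a.txt, b.txt, d.txt, e.txt} staged={g.txt}
After op 14 (git add a.txt): modified={b.txt, d.txt, e.txt} staged={a.txt, g.txt}
After op 15 (git reset e.txt): modified={b.txt, d.txt, e.txt} staged={a.txt, g.txt}
After op 16 (git commit): modified={b.txt, d.txt, e.txt} staged={none}
After op 17 (modify f.txt): modified={b.txt, d.txt, e.txt, f.txt} staged={none}
After op 18 (git add b.txt): modified={d.txt, e.txt, f.txt} staged={b.txt}
After op 19 (modify g.txt): modified={d.txt, e.txt, f.txt, g.txt} staged={b.txt}
After op 20 (git add d.txt): modified={e.txt, f.txt, g.txt} staged={b.txt, d.txt}
After op 21 (git add e.txt): modified={f.txt, g.txt} staged={b.txt, d.txt, e.txt}
After op 22 (modify d.txt): modified={d.txt, f.txt, g.txt} staged={b.txt, d.txt, e.txt}
After op 23 (git add a.txt): modified={d.txt, f.txt, g.txt} staged={b.txt, d.txt, e.txt}
After op 24 (git add f.txt): modified={d.txt, g.txt} staged={b.txt, d.txt, e.txt, f.txt}
After op 25 (git add b.txt): modified={d.txt, g.txt} staged={b.txt, d.txt, e.txt, f.txt}
After op 26 (git add g.txt): modified={d.txt} staged={b.txt, d.txt, e.txt, f.txt, g.txt}
After op 27 (modify e.txt): modified={d.txt, e.txt} staged={b.txt, d.txt, e.txt, f.txt, g.txt}
After op 28 (git commit): modified={d.txt, e.txt} staged={none}
After op 29 (git add e.txt): modified={d.txt} staged={e.txt}
After op 30 (git add c.txt): modified={d.txt} staged={e.txt}

Answer: d.txt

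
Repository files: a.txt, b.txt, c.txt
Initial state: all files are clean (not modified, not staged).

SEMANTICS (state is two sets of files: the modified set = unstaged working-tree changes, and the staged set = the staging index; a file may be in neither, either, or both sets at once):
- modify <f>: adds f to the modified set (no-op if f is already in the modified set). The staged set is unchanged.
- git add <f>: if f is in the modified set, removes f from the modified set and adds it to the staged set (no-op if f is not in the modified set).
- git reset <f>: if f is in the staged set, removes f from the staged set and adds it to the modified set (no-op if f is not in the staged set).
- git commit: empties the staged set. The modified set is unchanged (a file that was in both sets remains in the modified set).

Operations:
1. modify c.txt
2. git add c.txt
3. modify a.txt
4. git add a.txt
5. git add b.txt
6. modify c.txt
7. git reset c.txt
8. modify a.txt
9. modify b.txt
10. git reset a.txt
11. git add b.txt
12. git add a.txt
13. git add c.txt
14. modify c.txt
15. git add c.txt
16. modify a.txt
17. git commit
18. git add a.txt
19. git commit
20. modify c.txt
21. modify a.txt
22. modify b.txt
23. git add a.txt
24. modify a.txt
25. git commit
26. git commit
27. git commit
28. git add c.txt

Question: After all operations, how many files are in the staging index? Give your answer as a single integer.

Answer: 1

Derivation:
After op 1 (modify c.txt): modified={c.txt} staged={none}
After op 2 (git add c.txt): modified={none} staged={c.txt}
After op 3 (modify a.txt): modified={a.txt} staged={c.txt}
After op 4 (git add a.txt): modified={none} staged={a.txt, c.txt}
After op 5 (git add b.txt): modified={none} staged={a.txt, c.txt}
After op 6 (modify c.txt): modified={c.txt} staged={a.txt, c.txt}
After op 7 (git reset c.txt): modified={c.txt} staged={a.txt}
After op 8 (modify a.txt): modified={a.txt, c.txt} staged={a.txt}
After op 9 (modify b.txt): modified={a.txt, b.txt, c.txt} staged={a.txt}
After op 10 (git reset a.txt): modified={a.txt, b.txt, c.txt} staged={none}
After op 11 (git add b.txt): modified={a.txt, c.txt} staged={b.txt}
After op 12 (git add a.txt): modified={c.txt} staged={a.txt, b.txt}
After op 13 (git add c.txt): modified={none} staged={a.txt, b.txt, c.txt}
After op 14 (modify c.txt): modified={c.txt} staged={a.txt, b.txt, c.txt}
After op 15 (git add c.txt): modified={none} staged={a.txt, b.txt, c.txt}
After op 16 (modify a.txt): modified={a.txt} staged={a.txt, b.txt, c.txt}
After op 17 (git commit): modified={a.txt} staged={none}
After op 18 (git add a.txt): modified={none} staged={a.txt}
After op 19 (git commit): modified={none} staged={none}
After op 20 (modify c.txt): modified={c.txt} staged={none}
After op 21 (modify a.txt): modified={a.txt, c.txt} staged={none}
After op 22 (modify b.txt): modified={a.txt, b.txt, c.txt} staged={none}
After op 23 (git add a.txt): modified={b.txt, c.txt} staged={a.txt}
After op 24 (modify a.txt): modified={a.txt, b.txt, c.txt} staged={a.txt}
After op 25 (git commit): modified={a.txt, b.txt, c.txt} staged={none}
After op 26 (git commit): modified={a.txt, b.txt, c.txt} staged={none}
After op 27 (git commit): modified={a.txt, b.txt, c.txt} staged={none}
After op 28 (git add c.txt): modified={a.txt, b.txt} staged={c.txt}
Final staged set: {c.txt} -> count=1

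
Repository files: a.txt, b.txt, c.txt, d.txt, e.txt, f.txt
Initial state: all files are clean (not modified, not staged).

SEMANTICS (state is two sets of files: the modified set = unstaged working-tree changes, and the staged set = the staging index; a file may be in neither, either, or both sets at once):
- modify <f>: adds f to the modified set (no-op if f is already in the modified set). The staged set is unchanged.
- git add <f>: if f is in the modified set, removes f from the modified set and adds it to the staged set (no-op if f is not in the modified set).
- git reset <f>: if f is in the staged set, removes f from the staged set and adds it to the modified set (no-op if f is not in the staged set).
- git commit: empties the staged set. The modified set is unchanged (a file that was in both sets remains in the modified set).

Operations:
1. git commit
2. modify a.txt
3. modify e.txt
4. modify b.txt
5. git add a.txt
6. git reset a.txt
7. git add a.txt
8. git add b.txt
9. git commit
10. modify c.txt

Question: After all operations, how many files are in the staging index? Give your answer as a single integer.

After op 1 (git commit): modified={none} staged={none}
After op 2 (modify a.txt): modified={a.txt} staged={none}
After op 3 (modify e.txt): modified={a.txt, e.txt} staged={none}
After op 4 (modify b.txt): modified={a.txt, b.txt, e.txt} staged={none}
After op 5 (git add a.txt): modified={b.txt, e.txt} staged={a.txt}
After op 6 (git reset a.txt): modified={a.txt, b.txt, e.txt} staged={none}
After op 7 (git add a.txt): modified={b.txt, e.txt} staged={a.txt}
After op 8 (git add b.txt): modified={e.txt} staged={a.txt, b.txt}
After op 9 (git commit): modified={e.txt} staged={none}
After op 10 (modify c.txt): modified={c.txt, e.txt} staged={none}
Final staged set: {none} -> count=0

Answer: 0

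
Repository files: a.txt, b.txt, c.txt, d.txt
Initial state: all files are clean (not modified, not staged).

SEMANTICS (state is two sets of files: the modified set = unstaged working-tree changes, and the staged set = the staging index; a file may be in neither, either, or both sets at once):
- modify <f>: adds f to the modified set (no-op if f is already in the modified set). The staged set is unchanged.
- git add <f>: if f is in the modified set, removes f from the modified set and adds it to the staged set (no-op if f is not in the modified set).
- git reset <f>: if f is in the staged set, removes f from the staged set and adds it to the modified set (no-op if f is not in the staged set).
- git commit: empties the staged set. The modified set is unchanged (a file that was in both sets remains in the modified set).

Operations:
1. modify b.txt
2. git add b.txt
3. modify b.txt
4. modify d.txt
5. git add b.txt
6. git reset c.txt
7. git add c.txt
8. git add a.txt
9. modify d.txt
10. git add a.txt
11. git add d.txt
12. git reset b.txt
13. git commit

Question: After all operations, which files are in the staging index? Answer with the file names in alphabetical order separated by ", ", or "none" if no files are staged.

Answer: none

Derivation:
After op 1 (modify b.txt): modified={b.txt} staged={none}
After op 2 (git add b.txt): modified={none} staged={b.txt}
After op 3 (modify b.txt): modified={b.txt} staged={b.txt}
After op 4 (modify d.txt): modified={b.txt, d.txt} staged={b.txt}
After op 5 (git add b.txt): modified={d.txt} staged={b.txt}
After op 6 (git reset c.txt): modified={d.txt} staged={b.txt}
After op 7 (git add c.txt): modified={d.txt} staged={b.txt}
After op 8 (git add a.txt): modified={d.txt} staged={b.txt}
After op 9 (modify d.txt): modified={d.txt} staged={b.txt}
After op 10 (git add a.txt): modified={d.txt} staged={b.txt}
After op 11 (git add d.txt): modified={none} staged={b.txt, d.txt}
After op 12 (git reset b.txt): modified={b.txt} staged={d.txt}
After op 13 (git commit): modified={b.txt} staged={none}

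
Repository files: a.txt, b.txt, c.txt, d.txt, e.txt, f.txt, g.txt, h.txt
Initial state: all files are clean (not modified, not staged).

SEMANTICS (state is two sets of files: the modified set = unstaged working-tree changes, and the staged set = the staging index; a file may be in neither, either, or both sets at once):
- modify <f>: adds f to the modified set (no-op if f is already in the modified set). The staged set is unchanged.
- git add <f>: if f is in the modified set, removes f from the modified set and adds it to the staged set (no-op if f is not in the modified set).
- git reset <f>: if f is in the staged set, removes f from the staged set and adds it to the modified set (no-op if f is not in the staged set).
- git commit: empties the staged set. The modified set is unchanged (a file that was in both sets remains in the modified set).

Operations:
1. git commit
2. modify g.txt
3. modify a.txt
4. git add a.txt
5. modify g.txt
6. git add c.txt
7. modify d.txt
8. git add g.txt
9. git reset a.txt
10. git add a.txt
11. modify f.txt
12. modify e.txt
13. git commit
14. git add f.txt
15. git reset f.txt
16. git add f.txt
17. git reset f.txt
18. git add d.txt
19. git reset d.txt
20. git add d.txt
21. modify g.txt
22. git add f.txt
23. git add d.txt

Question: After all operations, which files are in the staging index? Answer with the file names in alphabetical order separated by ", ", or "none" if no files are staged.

Answer: d.txt, f.txt

Derivation:
After op 1 (git commit): modified={none} staged={none}
After op 2 (modify g.txt): modified={g.txt} staged={none}
After op 3 (modify a.txt): modified={a.txt, g.txt} staged={none}
After op 4 (git add a.txt): modified={g.txt} staged={a.txt}
After op 5 (modify g.txt): modified={g.txt} staged={a.txt}
After op 6 (git add c.txt): modified={g.txt} staged={a.txt}
After op 7 (modify d.txt): modified={d.txt, g.txt} staged={a.txt}
After op 8 (git add g.txt): modified={d.txt} staged={a.txt, g.txt}
After op 9 (git reset a.txt): modified={a.txt, d.txt} staged={g.txt}
After op 10 (git add a.txt): modified={d.txt} staged={a.txt, g.txt}
After op 11 (modify f.txt): modified={d.txt, f.txt} staged={a.txt, g.txt}
After op 12 (modify e.txt): modified={d.txt, e.txt, f.txt} staged={a.txt, g.txt}
After op 13 (git commit): modified={d.txt, e.txt, f.txt} staged={none}
After op 14 (git add f.txt): modified={d.txt, e.txt} staged={f.txt}
After op 15 (git reset f.txt): modified={d.txt, e.txt, f.txt} staged={none}
After op 16 (git add f.txt): modified={d.txt, e.txt} staged={f.txt}
After op 17 (git reset f.txt): modified={d.txt, e.txt, f.txt} staged={none}
After op 18 (git add d.txt): modified={e.txt, f.txt} staged={d.txt}
After op 19 (git reset d.txt): modified={d.txt, e.txt, f.txt} staged={none}
After op 20 (git add d.txt): modified={e.txt, f.txt} staged={d.txt}
After op 21 (modify g.txt): modified={e.txt, f.txt, g.txt} staged={d.txt}
After op 22 (git add f.txt): modified={e.txt, g.txt} staged={d.txt, f.txt}
After op 23 (git add d.txt): modified={e.txt, g.txt} staged={d.txt, f.txt}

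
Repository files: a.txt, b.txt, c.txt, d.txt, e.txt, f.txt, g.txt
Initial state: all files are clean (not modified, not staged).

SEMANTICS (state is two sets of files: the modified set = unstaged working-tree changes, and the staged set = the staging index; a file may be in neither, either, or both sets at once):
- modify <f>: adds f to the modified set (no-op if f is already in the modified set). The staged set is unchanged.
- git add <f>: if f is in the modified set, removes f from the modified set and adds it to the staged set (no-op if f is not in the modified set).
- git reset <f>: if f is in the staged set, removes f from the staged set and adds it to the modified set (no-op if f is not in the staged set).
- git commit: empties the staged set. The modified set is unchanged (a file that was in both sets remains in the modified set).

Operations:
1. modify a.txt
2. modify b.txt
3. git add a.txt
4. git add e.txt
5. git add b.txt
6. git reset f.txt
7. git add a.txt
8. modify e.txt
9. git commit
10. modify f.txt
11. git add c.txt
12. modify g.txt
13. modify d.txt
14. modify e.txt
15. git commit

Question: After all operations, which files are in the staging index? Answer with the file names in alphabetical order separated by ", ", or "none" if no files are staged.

After op 1 (modify a.txt): modified={a.txt} staged={none}
After op 2 (modify b.txt): modified={a.txt, b.txt} staged={none}
After op 3 (git add a.txt): modified={b.txt} staged={a.txt}
After op 4 (git add e.txt): modified={b.txt} staged={a.txt}
After op 5 (git add b.txt): modified={none} staged={a.txt, b.txt}
After op 6 (git reset f.txt): modified={none} staged={a.txt, b.txt}
After op 7 (git add a.txt): modified={none} staged={a.txt, b.txt}
After op 8 (modify e.txt): modified={e.txt} staged={a.txt, b.txt}
After op 9 (git commit): modified={e.txt} staged={none}
After op 10 (modify f.txt): modified={e.txt, f.txt} staged={none}
After op 11 (git add c.txt): modified={e.txt, f.txt} staged={none}
After op 12 (modify g.txt): modified={e.txt, f.txt, g.txt} staged={none}
After op 13 (modify d.txt): modified={d.txt, e.txt, f.txt, g.txt} staged={none}
After op 14 (modify e.txt): modified={d.txt, e.txt, f.txt, g.txt} staged={none}
After op 15 (git commit): modified={d.txt, e.txt, f.txt, g.txt} staged={none}

Answer: none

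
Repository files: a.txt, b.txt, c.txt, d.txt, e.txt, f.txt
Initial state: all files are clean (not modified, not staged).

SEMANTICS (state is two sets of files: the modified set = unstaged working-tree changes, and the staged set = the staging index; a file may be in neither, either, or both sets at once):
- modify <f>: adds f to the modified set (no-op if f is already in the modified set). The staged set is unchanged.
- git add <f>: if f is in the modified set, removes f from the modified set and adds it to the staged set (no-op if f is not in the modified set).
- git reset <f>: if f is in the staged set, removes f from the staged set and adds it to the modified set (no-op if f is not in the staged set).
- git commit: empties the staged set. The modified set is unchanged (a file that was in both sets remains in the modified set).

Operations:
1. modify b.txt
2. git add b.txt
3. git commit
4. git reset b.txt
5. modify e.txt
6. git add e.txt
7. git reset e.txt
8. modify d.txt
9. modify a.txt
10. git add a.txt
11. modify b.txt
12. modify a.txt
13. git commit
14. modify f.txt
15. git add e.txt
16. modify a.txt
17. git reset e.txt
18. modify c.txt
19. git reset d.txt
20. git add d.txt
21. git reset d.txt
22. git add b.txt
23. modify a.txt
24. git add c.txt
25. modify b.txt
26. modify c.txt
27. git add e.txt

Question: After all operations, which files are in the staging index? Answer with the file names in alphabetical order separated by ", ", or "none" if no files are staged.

Answer: b.txt, c.txt, e.txt

Derivation:
After op 1 (modify b.txt): modified={b.txt} staged={none}
After op 2 (git add b.txt): modified={none} staged={b.txt}
After op 3 (git commit): modified={none} staged={none}
After op 4 (git reset b.txt): modified={none} staged={none}
After op 5 (modify e.txt): modified={e.txt} staged={none}
After op 6 (git add e.txt): modified={none} staged={e.txt}
After op 7 (git reset e.txt): modified={e.txt} staged={none}
After op 8 (modify d.txt): modified={d.txt, e.txt} staged={none}
After op 9 (modify a.txt): modified={a.txt, d.txt, e.txt} staged={none}
After op 10 (git add a.txt): modified={d.txt, e.txt} staged={a.txt}
After op 11 (modify b.txt): modified={b.txt, d.txt, e.txt} staged={a.txt}
After op 12 (modify a.txt): modified={a.txt, b.txt, d.txt, e.txt} staged={a.txt}
After op 13 (git commit): modified={a.txt, b.txt, d.txt, e.txt} staged={none}
After op 14 (modify f.txt): modified={a.txt, b.txt, d.txt, e.txt, f.txt} staged={none}
After op 15 (git add e.txt): modified={a.txt, b.txt, d.txt, f.txt} staged={e.txt}
After op 16 (modify a.txt): modified={a.txt, b.txt, d.txt, f.txt} staged={e.txt}
After op 17 (git reset e.txt): modified={a.txt, b.txt, d.txt, e.txt, f.txt} staged={none}
After op 18 (modify c.txt): modified={a.txt, b.txt, c.txt, d.txt, e.txt, f.txt} staged={none}
After op 19 (git reset d.txt): modified={a.txt, b.txt, c.txt, d.txt, e.txt, f.txt} staged={none}
After op 20 (git add d.txt): modified={a.txt, b.txt, c.txt, e.txt, f.txt} staged={d.txt}
After op 21 (git reset d.txt): modified={a.txt, b.txt, c.txt, d.txt, e.txt, f.txt} staged={none}
After op 22 (git add b.txt): modified={a.txt, c.txt, d.txt, e.txt, f.txt} staged={b.txt}
After op 23 (modify a.txt): modified={a.txt, c.txt, d.txt, e.txt, f.txt} staged={b.txt}
After op 24 (git add c.txt): modified={a.txt, d.txt, e.txt, f.txt} staged={b.txt, c.txt}
After op 25 (modify b.txt): modified={a.txt, b.txt, d.txt, e.txt, f.txt} staged={b.txt, c.txt}
After op 26 (modify c.txt): modified={a.txt, b.txt, c.txt, d.txt, e.txt, f.txt} staged={b.txt, c.txt}
After op 27 (git add e.txt): modified={a.txt, b.txt, c.txt, d.txt, f.txt} staged={b.txt, c.txt, e.txt}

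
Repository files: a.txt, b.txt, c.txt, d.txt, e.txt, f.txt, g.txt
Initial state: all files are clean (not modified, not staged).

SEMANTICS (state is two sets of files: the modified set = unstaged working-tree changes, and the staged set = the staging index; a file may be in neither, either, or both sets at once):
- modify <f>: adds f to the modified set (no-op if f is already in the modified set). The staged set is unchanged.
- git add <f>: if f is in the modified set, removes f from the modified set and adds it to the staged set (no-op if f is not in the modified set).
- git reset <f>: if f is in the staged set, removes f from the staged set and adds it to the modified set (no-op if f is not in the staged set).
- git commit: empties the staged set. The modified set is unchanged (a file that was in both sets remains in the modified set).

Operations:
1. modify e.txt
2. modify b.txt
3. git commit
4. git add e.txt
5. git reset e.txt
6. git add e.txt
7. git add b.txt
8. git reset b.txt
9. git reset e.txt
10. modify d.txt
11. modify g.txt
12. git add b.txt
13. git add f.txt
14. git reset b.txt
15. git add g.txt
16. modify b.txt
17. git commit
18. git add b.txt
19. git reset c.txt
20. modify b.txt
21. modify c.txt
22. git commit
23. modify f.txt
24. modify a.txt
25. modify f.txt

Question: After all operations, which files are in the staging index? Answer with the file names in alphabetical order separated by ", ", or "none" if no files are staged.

After op 1 (modify e.txt): modified={e.txt} staged={none}
After op 2 (modify b.txt): modified={b.txt, e.txt} staged={none}
After op 3 (git commit): modified={b.txt, e.txt} staged={none}
After op 4 (git add e.txt): modified={b.txt} staged={e.txt}
After op 5 (git reset e.txt): modified={b.txt, e.txt} staged={none}
After op 6 (git add e.txt): modified={b.txt} staged={e.txt}
After op 7 (git add b.txt): modified={none} staged={b.txt, e.txt}
After op 8 (git reset b.txt): modified={b.txt} staged={e.txt}
After op 9 (git reset e.txt): modified={b.txt, e.txt} staged={none}
After op 10 (modify d.txt): modified={b.txt, d.txt, e.txt} staged={none}
After op 11 (modify g.txt): modified={b.txt, d.txt, e.txt, g.txt} staged={none}
After op 12 (git add b.txt): modified={d.txt, e.txt, g.txt} staged={b.txt}
After op 13 (git add f.txt): modified={d.txt, e.txt, g.txt} staged={b.txt}
After op 14 (git reset b.txt): modified={b.txt, d.txt, e.txt, g.txt} staged={none}
After op 15 (git add g.txt): modified={b.txt, d.txt, e.txt} staged={g.txt}
After op 16 (modify b.txt): modified={b.txt, d.txt, e.txt} staged={g.txt}
After op 17 (git commit): modified={b.txt, d.txt, e.txt} staged={none}
After op 18 (git add b.txt): modified={d.txt, e.txt} staged={b.txt}
After op 19 (git reset c.txt): modified={d.txt, e.txt} staged={b.txt}
After op 20 (modify b.txt): modified={b.txt, d.txt, e.txt} staged={b.txt}
After op 21 (modify c.txt): modified={b.txt, c.txt, d.txt, e.txt} staged={b.txt}
After op 22 (git commit): modified={b.txt, c.txt, d.txt, e.txt} staged={none}
After op 23 (modify f.txt): modified={b.txt, c.txt, d.txt, e.txt, f.txt} staged={none}
After op 24 (modify a.txt): modified={a.txt, b.txt, c.txt, d.txt, e.txt, f.txt} staged={none}
After op 25 (modify f.txt): modified={a.txt, b.txt, c.txt, d.txt, e.txt, f.txt} staged={none}

Answer: none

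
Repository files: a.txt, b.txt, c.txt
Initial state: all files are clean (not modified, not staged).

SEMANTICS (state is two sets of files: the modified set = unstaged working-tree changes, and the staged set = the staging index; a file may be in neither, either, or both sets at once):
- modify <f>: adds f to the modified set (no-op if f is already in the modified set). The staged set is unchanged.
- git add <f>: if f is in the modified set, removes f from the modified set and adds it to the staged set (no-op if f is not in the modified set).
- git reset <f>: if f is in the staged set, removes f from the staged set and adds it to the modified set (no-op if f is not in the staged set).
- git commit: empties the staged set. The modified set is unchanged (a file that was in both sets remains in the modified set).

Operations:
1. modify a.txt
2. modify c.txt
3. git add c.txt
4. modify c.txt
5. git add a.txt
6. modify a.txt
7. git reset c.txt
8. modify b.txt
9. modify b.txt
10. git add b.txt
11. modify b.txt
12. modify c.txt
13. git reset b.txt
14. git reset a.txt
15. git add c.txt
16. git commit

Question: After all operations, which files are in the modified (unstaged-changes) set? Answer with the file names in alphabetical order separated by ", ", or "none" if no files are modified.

Answer: a.txt, b.txt

Derivation:
After op 1 (modify a.txt): modified={a.txt} staged={none}
After op 2 (modify c.txt): modified={a.txt, c.txt} staged={none}
After op 3 (git add c.txt): modified={a.txt} staged={c.txt}
After op 4 (modify c.txt): modified={a.txt, c.txt} staged={c.txt}
After op 5 (git add a.txt): modified={c.txt} staged={a.txt, c.txt}
After op 6 (modify a.txt): modified={a.txt, c.txt} staged={a.txt, c.txt}
After op 7 (git reset c.txt): modified={a.txt, c.txt} staged={a.txt}
After op 8 (modify b.txt): modified={a.txt, b.txt, c.txt} staged={a.txt}
After op 9 (modify b.txt): modified={a.txt, b.txt, c.txt} staged={a.txt}
After op 10 (git add b.txt): modified={a.txt, c.txt} staged={a.txt, b.txt}
After op 11 (modify b.txt): modified={a.txt, b.txt, c.txt} staged={a.txt, b.txt}
After op 12 (modify c.txt): modified={a.txt, b.txt, c.txt} staged={a.txt, b.txt}
After op 13 (git reset b.txt): modified={a.txt, b.txt, c.txt} staged={a.txt}
After op 14 (git reset a.txt): modified={a.txt, b.txt, c.txt} staged={none}
After op 15 (git add c.txt): modified={a.txt, b.txt} staged={c.txt}
After op 16 (git commit): modified={a.txt, b.txt} staged={none}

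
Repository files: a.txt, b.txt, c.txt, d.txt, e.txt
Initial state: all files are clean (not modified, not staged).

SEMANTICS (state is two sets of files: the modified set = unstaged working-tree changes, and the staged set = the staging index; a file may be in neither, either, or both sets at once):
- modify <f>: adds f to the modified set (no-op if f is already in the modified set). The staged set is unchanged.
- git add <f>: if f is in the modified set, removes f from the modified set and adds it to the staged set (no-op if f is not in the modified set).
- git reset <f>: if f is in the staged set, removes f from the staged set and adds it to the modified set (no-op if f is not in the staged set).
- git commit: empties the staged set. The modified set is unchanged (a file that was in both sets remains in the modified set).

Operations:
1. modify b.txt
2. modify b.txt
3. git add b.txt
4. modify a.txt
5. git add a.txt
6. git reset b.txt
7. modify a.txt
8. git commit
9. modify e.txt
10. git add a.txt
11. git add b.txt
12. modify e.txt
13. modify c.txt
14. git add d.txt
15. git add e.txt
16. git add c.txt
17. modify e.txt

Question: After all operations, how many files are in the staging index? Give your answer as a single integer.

After op 1 (modify b.txt): modified={b.txt} staged={none}
After op 2 (modify b.txt): modified={b.txt} staged={none}
After op 3 (git add b.txt): modified={none} staged={b.txt}
After op 4 (modify a.txt): modified={a.txt} staged={b.txt}
After op 5 (git add a.txt): modified={none} staged={a.txt, b.txt}
After op 6 (git reset b.txt): modified={b.txt} staged={a.txt}
After op 7 (modify a.txt): modified={a.txt, b.txt} staged={a.txt}
After op 8 (git commit): modified={a.txt, b.txt} staged={none}
After op 9 (modify e.txt): modified={a.txt, b.txt, e.txt} staged={none}
After op 10 (git add a.txt): modified={b.txt, e.txt} staged={a.txt}
After op 11 (git add b.txt): modified={e.txt} staged={a.txt, b.txt}
After op 12 (modify e.txt): modified={e.txt} staged={a.txt, b.txt}
After op 13 (modify c.txt): modified={c.txt, e.txt} staged={a.txt, b.txt}
After op 14 (git add d.txt): modified={c.txt, e.txt} staged={a.txt, b.txt}
After op 15 (git add e.txt): modified={c.txt} staged={a.txt, b.txt, e.txt}
After op 16 (git add c.txt): modified={none} staged={a.txt, b.txt, c.txt, e.txt}
After op 17 (modify e.txt): modified={e.txt} staged={a.txt, b.txt, c.txt, e.txt}
Final staged set: {a.txt, b.txt, c.txt, e.txt} -> count=4

Answer: 4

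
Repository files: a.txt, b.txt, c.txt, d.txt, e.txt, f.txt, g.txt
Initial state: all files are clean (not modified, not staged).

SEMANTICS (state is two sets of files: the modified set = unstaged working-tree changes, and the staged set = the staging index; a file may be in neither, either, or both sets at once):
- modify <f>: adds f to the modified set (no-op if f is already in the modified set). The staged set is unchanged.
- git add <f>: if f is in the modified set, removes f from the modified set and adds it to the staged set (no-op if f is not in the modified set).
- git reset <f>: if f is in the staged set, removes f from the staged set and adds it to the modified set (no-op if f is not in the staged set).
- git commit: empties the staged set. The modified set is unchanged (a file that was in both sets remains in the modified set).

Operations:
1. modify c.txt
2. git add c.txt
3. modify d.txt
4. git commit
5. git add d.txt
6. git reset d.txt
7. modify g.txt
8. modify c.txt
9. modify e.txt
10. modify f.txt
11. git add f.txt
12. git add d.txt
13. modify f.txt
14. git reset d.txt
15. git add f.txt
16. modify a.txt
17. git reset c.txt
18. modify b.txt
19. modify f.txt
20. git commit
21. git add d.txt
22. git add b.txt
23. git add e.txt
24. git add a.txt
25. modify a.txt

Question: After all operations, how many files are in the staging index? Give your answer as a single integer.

Answer: 4

Derivation:
After op 1 (modify c.txt): modified={c.txt} staged={none}
After op 2 (git add c.txt): modified={none} staged={c.txt}
After op 3 (modify d.txt): modified={d.txt} staged={c.txt}
After op 4 (git commit): modified={d.txt} staged={none}
After op 5 (git add d.txt): modified={none} staged={d.txt}
After op 6 (git reset d.txt): modified={d.txt} staged={none}
After op 7 (modify g.txt): modified={d.txt, g.txt} staged={none}
After op 8 (modify c.txt): modified={c.txt, d.txt, g.txt} staged={none}
After op 9 (modify e.txt): modified={c.txt, d.txt, e.txt, g.txt} staged={none}
After op 10 (modify f.txt): modified={c.txt, d.txt, e.txt, f.txt, g.txt} staged={none}
After op 11 (git add f.txt): modified={c.txt, d.txt, e.txt, g.txt} staged={f.txt}
After op 12 (git add d.txt): modified={c.txt, e.txt, g.txt} staged={d.txt, f.txt}
After op 13 (modify f.txt): modified={c.txt, e.txt, f.txt, g.txt} staged={d.txt, f.txt}
After op 14 (git reset d.txt): modified={c.txt, d.txt, e.txt, f.txt, g.txt} staged={f.txt}
After op 15 (git add f.txt): modified={c.txt, d.txt, e.txt, g.txt} staged={f.txt}
After op 16 (modify a.txt): modified={a.txt, c.txt, d.txt, e.txt, g.txt} staged={f.txt}
After op 17 (git reset c.txt): modified={a.txt, c.txt, d.txt, e.txt, g.txt} staged={f.txt}
After op 18 (modify b.txt): modified={a.txt, b.txt, c.txt, d.txt, e.txt, g.txt} staged={f.txt}
After op 19 (modify f.txt): modified={a.txt, b.txt, c.txt, d.txt, e.txt, f.txt, g.txt} staged={f.txt}
After op 20 (git commit): modified={a.txt, b.txt, c.txt, d.txt, e.txt, f.txt, g.txt} staged={none}
After op 21 (git add d.txt): modified={a.txt, b.txt, c.txt, e.txt, f.txt, g.txt} staged={d.txt}
After op 22 (git add b.txt): modified={a.txt, c.txt, e.txt, f.txt, g.txt} staged={b.txt, d.txt}
After op 23 (git add e.txt): modified={a.txt, c.txt, f.txt, g.txt} staged={b.txt, d.txt, e.txt}
After op 24 (git add a.txt): modified={c.txt, f.txt, g.txt} staged={a.txt, b.txt, d.txt, e.txt}
After op 25 (modify a.txt): modified={a.txt, c.txt, f.txt, g.txt} staged={a.txt, b.txt, d.txt, e.txt}
Final staged set: {a.txt, b.txt, d.txt, e.txt} -> count=4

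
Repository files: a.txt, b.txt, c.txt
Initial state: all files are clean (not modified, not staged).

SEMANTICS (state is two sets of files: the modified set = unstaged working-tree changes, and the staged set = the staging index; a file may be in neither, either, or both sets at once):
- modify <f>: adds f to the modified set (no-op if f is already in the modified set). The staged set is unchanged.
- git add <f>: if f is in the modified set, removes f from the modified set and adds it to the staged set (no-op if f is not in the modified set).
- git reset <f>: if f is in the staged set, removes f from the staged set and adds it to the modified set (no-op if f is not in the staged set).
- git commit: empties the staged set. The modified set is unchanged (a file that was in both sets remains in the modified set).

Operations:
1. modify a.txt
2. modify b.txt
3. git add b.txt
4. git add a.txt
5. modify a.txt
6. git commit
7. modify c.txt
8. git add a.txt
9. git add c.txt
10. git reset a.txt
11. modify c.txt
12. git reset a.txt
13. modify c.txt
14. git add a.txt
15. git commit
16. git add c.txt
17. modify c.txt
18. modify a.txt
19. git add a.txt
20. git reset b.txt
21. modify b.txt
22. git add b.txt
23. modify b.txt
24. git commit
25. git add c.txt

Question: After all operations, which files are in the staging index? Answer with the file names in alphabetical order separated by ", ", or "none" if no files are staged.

After op 1 (modify a.txt): modified={a.txt} staged={none}
After op 2 (modify b.txt): modified={a.txt, b.txt} staged={none}
After op 3 (git add b.txt): modified={a.txt} staged={b.txt}
After op 4 (git add a.txt): modified={none} staged={a.txt, b.txt}
After op 5 (modify a.txt): modified={a.txt} staged={a.txt, b.txt}
After op 6 (git commit): modified={a.txt} staged={none}
After op 7 (modify c.txt): modified={a.txt, c.txt} staged={none}
After op 8 (git add a.txt): modified={c.txt} staged={a.txt}
After op 9 (git add c.txt): modified={none} staged={a.txt, c.txt}
After op 10 (git reset a.txt): modified={a.txt} staged={c.txt}
After op 11 (modify c.txt): modified={a.txt, c.txt} staged={c.txt}
After op 12 (git reset a.txt): modified={a.txt, c.txt} staged={c.txt}
After op 13 (modify c.txt): modified={a.txt, c.txt} staged={c.txt}
After op 14 (git add a.txt): modified={c.txt} staged={a.txt, c.txt}
After op 15 (git commit): modified={c.txt} staged={none}
After op 16 (git add c.txt): modified={none} staged={c.txt}
After op 17 (modify c.txt): modified={c.txt} staged={c.txt}
After op 18 (modify a.txt): modified={a.txt, c.txt} staged={c.txt}
After op 19 (git add a.txt): modified={c.txt} staged={a.txt, c.txt}
After op 20 (git reset b.txt): modified={c.txt} staged={a.txt, c.txt}
After op 21 (modify b.txt): modified={b.txt, c.txt} staged={a.txt, c.txt}
After op 22 (git add b.txt): modified={c.txt} staged={a.txt, b.txt, c.txt}
After op 23 (modify b.txt): modified={b.txt, c.txt} staged={a.txt, b.txt, c.txt}
After op 24 (git commit): modified={b.txt, c.txt} staged={none}
After op 25 (git add c.txt): modified={b.txt} staged={c.txt}

Answer: c.txt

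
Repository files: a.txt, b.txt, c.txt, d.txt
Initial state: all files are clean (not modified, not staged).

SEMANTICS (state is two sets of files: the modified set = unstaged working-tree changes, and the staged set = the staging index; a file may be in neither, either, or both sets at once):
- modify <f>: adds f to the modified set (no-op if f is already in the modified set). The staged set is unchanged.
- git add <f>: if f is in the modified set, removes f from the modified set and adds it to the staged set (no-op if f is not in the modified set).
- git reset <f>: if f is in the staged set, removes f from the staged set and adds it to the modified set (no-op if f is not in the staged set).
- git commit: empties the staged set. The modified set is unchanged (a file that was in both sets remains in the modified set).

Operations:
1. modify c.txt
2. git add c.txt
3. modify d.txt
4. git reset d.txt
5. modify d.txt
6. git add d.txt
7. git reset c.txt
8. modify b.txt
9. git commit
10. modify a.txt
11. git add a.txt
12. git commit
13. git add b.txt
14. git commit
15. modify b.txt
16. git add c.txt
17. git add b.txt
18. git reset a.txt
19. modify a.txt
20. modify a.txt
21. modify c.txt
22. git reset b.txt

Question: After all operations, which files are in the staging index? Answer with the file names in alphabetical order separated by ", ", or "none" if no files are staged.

After op 1 (modify c.txt): modified={c.txt} staged={none}
After op 2 (git add c.txt): modified={none} staged={c.txt}
After op 3 (modify d.txt): modified={d.txt} staged={c.txt}
After op 4 (git reset d.txt): modified={d.txt} staged={c.txt}
After op 5 (modify d.txt): modified={d.txt} staged={c.txt}
After op 6 (git add d.txt): modified={none} staged={c.txt, d.txt}
After op 7 (git reset c.txt): modified={c.txt} staged={d.txt}
After op 8 (modify b.txt): modified={b.txt, c.txt} staged={d.txt}
After op 9 (git commit): modified={b.txt, c.txt} staged={none}
After op 10 (modify a.txt): modified={a.txt, b.txt, c.txt} staged={none}
After op 11 (git add a.txt): modified={b.txt, c.txt} staged={a.txt}
After op 12 (git commit): modified={b.txt, c.txt} staged={none}
After op 13 (git add b.txt): modified={c.txt} staged={b.txt}
After op 14 (git commit): modified={c.txt} staged={none}
After op 15 (modify b.txt): modified={b.txt, c.txt} staged={none}
After op 16 (git add c.txt): modified={b.txt} staged={c.txt}
After op 17 (git add b.txt): modified={none} staged={b.txt, c.txt}
After op 18 (git reset a.txt): modified={none} staged={b.txt, c.txt}
After op 19 (modify a.txt): modified={a.txt} staged={b.txt, c.txt}
After op 20 (modify a.txt): modified={a.txt} staged={b.txt, c.txt}
After op 21 (modify c.txt): modified={a.txt, c.txt} staged={b.txt, c.txt}
After op 22 (git reset b.txt): modified={a.txt, b.txt, c.txt} staged={c.txt}

Answer: c.txt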